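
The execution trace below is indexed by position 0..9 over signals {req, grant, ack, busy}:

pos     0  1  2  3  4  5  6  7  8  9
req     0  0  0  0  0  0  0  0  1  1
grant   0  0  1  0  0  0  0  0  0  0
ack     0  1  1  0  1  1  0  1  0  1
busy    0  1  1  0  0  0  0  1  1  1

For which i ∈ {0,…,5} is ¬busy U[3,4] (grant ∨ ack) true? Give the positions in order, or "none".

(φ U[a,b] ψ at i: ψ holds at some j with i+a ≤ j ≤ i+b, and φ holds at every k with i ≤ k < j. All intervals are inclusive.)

3, 4

Evaluate at each i in [0,5]:
  i=0: ✗ (lhs fails at k=1 before rhs at j=4)
  i=1: ✗ (lhs fails at k=1 before rhs at j=4)
  i=2: ✗ (lhs fails at k=2 before rhs at j=5)
  i=3: ✓ (rhs at j=7; lhs holds on [3,6])
  i=4: ✓ (rhs at j=7; lhs holds on [4,6])
  i=5: ✗ (lhs fails at k=7 before rhs at j=9)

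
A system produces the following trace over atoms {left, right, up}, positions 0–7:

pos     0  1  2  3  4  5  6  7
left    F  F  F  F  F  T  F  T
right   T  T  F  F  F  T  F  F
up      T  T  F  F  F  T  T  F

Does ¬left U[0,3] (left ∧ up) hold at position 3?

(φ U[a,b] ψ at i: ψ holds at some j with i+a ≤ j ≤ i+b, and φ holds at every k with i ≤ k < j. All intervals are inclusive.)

Yes

Need some j in [3,6] with (left ∧ up), and ¬left at every k in [3,j-1].
  j=3: (left ∧ up) false.
  j=4: (left ∧ up) false.
  j=5: (left ∧ up) holds; ¬left holds at every k in [3,4] → satisfied.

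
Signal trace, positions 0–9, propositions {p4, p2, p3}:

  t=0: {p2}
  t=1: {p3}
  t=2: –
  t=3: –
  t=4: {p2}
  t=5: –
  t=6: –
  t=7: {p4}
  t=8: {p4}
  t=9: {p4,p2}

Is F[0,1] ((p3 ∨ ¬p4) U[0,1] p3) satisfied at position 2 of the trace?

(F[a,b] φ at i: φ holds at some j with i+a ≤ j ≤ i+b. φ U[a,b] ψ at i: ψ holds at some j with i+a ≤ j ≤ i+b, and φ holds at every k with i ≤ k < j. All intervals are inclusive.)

Check ((p3 ∨ ¬p4) U[0,1] p3) at each j in [2,3]:
  j=2: fails
  j=3: fails
No position in the window satisfies it → formula fails.

False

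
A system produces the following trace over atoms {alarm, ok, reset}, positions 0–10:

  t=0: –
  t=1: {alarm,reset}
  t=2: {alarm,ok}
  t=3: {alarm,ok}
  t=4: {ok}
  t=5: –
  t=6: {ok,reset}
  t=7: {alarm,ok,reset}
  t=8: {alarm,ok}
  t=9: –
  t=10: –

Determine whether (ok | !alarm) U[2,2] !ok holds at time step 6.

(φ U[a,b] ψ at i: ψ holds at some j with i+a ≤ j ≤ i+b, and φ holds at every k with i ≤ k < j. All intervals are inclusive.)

Need some j in [8,8] with !ok, and (ok | !alarm) at every k in [6,j-1].
  j=8: !ok false.
No j in the window works → until fails.

Does not hold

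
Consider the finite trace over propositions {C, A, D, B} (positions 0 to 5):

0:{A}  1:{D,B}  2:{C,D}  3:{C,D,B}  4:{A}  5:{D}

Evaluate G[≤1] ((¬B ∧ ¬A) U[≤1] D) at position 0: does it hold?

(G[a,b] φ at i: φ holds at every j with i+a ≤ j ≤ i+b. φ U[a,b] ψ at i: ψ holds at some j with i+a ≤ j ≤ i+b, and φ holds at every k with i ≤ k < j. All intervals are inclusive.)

Check ((¬B ∧ ¬A) U[≤1] D) at every j in [0,1]:
  j=0: fails
  j=1: holds
Fails at j=0 → formula fails.

Does not hold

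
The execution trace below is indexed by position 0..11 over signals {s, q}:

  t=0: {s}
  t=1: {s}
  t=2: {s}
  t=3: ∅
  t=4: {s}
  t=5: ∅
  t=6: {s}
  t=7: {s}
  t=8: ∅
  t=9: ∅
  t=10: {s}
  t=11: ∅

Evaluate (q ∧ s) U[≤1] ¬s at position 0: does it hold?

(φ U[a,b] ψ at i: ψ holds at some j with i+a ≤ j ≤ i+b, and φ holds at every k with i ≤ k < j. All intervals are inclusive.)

Need some j in [0,1] with ¬s, and (q ∧ s) at every k in [0,j-1].
  j=0: ¬s false.
  j=1: ¬s false.
No j in the window works → until fails.

No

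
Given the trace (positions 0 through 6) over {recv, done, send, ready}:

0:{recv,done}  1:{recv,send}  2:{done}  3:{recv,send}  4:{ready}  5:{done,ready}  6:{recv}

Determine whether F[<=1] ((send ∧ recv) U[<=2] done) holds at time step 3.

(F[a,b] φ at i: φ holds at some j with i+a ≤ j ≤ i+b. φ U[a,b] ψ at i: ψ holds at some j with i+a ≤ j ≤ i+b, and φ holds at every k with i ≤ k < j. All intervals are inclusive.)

Does not hold

Check ((send ∧ recv) U[<=2] done) at each j in [3,4]:
  j=3: fails
  j=4: fails
No position in the window satisfies it → formula fails.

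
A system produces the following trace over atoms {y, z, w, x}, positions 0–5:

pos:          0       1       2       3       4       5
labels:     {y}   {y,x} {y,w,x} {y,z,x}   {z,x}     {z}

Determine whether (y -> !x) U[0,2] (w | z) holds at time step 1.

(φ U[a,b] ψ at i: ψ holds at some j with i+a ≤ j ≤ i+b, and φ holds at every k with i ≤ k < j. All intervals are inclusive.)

No

Need some j in [1,3] with (w | z), and (y -> !x) at every k in [1,j-1].
  j=1: (w | z) false.
  j=2: (w | z) holds, but (y -> !x) fails at k=1 → not this j.
  j=3: (w | z) holds, but (y -> !x) fails at k=1 → not this j.
No j in the window works → until fails.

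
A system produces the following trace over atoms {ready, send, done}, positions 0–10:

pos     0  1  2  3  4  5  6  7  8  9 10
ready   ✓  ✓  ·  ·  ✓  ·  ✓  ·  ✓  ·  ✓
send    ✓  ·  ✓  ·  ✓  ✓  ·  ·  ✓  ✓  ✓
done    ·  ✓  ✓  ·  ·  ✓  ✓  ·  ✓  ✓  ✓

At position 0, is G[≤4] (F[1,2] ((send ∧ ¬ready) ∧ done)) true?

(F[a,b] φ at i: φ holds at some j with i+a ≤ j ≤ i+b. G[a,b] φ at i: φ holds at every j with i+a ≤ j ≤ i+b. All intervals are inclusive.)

Does not hold

Check F[1,2] ((send ∧ ¬ready) ∧ done) at every j in [0,4]:
  j=0: holds (witness at 2)
  j=1: holds (witness at 2)
  j=2: fails (none in [3,4])
  j=3: holds (witness at 5)
  j=4: holds (witness at 5)
Fails at j=2 → formula fails.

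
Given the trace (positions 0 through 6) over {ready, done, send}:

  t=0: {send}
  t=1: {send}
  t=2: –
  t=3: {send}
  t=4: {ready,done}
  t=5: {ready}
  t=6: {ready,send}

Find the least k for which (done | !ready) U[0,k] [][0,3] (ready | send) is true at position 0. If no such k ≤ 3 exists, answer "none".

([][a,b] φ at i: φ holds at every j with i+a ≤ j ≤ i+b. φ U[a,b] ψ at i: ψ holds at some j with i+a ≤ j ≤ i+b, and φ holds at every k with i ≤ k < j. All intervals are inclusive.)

3

Need earliest j ≥ 0 with [][0,3] (ready | send), and (done | !ready) at every k in [0,j-1].
  j=0: rhs fails.
  j=1: rhs fails.
  j=2: rhs fails.
  j=3: rhs holds; lhs holds on [0,2]. k = 3.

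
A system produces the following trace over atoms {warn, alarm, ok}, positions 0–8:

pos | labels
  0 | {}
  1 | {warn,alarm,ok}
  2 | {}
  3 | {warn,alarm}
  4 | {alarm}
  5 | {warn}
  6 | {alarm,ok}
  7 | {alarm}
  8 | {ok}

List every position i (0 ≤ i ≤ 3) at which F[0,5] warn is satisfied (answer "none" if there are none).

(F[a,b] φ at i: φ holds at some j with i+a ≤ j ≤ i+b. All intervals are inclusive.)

0, 1, 2, 3

Evaluate at each i in [0,3]:
  i=0: ✓ (witness j=1)
  i=1: ✓ (witness j=1)
  i=2: ✓ (witness j=3)
  i=3: ✓ (witness j=3)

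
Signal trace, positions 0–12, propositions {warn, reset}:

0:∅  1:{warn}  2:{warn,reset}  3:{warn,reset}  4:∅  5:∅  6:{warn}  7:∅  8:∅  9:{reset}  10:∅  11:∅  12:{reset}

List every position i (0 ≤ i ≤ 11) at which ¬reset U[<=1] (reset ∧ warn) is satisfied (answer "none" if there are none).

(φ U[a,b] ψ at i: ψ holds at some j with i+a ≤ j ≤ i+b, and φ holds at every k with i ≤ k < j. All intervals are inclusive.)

Evaluate at each i in [0,11]:
  i=0: ✗ (no rhs in [0,1])
  i=1: ✓ (rhs at j=2; lhs holds on [1,1])
  i=2: ✓ (rhs at j=2)
  i=3: ✓ (rhs at j=3)
  i=4: ✗ (no rhs in [4,5])
  i=5: ✗ (no rhs in [5,6])
  i=6: ✗ (no rhs in [6,7])
  i=7: ✗ (no rhs in [7,8])
  i=8: ✗ (no rhs in [8,9])
  i=9: ✗ (no rhs in [9,10])
  i=10: ✗ (no rhs in [10,11])
  i=11: ✗ (no rhs in [11,12])

1, 2, 3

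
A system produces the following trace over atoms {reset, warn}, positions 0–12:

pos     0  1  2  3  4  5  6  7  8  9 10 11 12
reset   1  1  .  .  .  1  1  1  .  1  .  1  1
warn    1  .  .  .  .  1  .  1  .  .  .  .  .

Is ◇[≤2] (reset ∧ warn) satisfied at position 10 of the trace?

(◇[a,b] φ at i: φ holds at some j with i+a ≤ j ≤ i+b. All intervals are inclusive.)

No

Check (reset ∧ warn) at each j in [10,12]:
  j=10: false
  j=11: false
  j=12: false
No position in the window satisfies it → formula fails.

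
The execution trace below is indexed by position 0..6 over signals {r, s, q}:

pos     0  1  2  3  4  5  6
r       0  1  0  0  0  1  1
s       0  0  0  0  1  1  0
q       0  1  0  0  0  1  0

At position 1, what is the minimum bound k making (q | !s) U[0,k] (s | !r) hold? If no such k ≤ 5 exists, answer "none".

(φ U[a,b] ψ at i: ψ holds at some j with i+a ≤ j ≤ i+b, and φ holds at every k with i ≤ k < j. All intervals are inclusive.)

1

Need earliest j ≥ 1 with (s | !r), and (q | !s) at every k in [1,j-1].
  j=1: rhs fails.
  j=2: rhs holds; lhs holds on [1,1]. k = 1.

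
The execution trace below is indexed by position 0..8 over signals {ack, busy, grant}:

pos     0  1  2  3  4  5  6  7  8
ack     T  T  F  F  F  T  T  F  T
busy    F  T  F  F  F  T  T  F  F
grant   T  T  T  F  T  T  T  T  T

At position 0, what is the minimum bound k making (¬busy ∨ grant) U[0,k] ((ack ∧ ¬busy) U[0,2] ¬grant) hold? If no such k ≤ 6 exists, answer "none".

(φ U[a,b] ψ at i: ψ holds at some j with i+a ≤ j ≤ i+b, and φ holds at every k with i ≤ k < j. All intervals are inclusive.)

3

Need earliest j ≥ 0 with ((ack ∧ ¬busy) U[0,2] ¬grant), and (¬busy ∨ grant) at every k in [0,j-1].
  j=0: rhs fails.
  j=1: rhs fails.
  j=2: rhs fails.
  j=3: rhs holds; lhs holds on [0,2]. k = 3.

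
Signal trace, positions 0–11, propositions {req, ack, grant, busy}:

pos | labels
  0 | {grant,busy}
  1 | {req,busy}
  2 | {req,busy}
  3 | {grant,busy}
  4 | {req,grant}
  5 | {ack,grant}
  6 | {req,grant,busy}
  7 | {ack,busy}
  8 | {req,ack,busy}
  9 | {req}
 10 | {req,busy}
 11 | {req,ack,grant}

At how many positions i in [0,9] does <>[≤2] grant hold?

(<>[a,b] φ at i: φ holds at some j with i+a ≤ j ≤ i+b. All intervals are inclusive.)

8

Evaluate at each i in [0,9]:
  i=0: ✓ (witness j=0)
  i=1: ✓ (witness j=3)
  i=2: ✓ (witness j=3)
  i=3: ✓ (witness j=3)
  i=4: ✓ (witness j=4)
  i=5: ✓ (witness j=5)
  i=6: ✓ (witness j=6)
  i=7: ✗ (none in [7,9])
  i=8: ✗ (none in [8,10])
  i=9: ✓ (witness j=11)
Positions where it holds: {0, 1, 2, 3, 4, 5, 6, 9} → 8.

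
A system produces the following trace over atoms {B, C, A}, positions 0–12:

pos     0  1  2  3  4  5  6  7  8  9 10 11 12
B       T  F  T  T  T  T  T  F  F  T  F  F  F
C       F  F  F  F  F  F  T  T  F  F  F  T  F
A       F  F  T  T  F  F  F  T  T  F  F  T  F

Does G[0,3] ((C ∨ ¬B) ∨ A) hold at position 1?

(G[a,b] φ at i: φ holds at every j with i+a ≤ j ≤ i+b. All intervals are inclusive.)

Check ((C ∨ ¬B) ∨ A) at every j in [1,4]:
  j=1: true
  j=2: true
  j=3: true
  j=4: false
Fails at j=4 → formula fails.

No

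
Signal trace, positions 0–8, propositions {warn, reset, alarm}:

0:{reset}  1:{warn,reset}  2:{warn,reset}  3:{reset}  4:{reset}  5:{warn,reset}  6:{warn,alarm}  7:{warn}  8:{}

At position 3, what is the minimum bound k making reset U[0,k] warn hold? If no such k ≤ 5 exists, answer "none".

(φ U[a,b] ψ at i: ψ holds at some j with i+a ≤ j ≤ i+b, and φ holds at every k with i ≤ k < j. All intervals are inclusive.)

Need earliest j ≥ 3 with warn, and reset at every k in [3,j-1].
  j=3: rhs fails.
  j=4: rhs fails.
  j=5: rhs holds; lhs holds on [3,4]. k = 2.

2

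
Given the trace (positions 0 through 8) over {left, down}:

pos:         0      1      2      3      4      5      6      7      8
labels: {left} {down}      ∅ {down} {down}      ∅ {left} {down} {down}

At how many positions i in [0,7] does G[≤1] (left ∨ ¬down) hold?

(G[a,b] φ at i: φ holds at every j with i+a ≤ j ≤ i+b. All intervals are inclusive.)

1

Evaluate at each i in [0,7]:
  i=0: ✗ (fails at j=1)
  i=1: ✗ (fails at j=1)
  i=2: ✗ (fails at j=3)
  i=3: ✗ (fails at j=3)
  i=4: ✗ (fails at j=4)
  i=5: ✓ (all of [5,6])
  i=6: ✗ (fails at j=7)
  i=7: ✗ (fails at j=7)
Positions where it holds: {5} → 1.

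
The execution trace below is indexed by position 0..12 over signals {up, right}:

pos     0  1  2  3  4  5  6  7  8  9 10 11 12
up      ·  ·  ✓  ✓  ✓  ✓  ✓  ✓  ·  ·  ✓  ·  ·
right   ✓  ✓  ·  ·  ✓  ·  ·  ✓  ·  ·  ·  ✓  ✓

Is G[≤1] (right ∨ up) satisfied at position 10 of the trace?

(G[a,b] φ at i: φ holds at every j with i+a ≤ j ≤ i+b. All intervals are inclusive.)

True

Check (right ∨ up) at every j in [10,11]:
  j=10: true
  j=11: true
All positions satisfy it → formula holds.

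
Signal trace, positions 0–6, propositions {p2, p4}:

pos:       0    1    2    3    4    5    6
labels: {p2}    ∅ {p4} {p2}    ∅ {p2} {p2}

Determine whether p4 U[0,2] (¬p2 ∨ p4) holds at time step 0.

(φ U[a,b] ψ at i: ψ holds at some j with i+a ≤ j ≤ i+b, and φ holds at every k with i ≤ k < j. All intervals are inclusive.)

No

Need some j in [0,2] with (¬p2 ∨ p4), and p4 at every k in [0,j-1].
  j=0: (¬p2 ∨ p4) false.
  j=1: (¬p2 ∨ p4) holds, but p4 fails at k=0 → not this j.
  j=2: (¬p2 ∨ p4) holds, but p4 fails at k=0 → not this j.
No j in the window works → until fails.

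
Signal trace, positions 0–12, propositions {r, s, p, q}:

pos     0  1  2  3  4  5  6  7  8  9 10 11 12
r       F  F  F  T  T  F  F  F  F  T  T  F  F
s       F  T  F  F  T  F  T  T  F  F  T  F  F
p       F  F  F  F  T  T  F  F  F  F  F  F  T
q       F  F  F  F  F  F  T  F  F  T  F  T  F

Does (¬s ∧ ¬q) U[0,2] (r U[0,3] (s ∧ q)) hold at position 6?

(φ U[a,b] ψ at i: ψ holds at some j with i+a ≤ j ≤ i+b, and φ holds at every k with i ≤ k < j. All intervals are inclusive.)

Yes

Need some j in [6,8] with (r U[0,3] (s ∧ q)), and (¬s ∧ ¬q) at every k in [6,j-1].
  j=6: (r U[0,3] (s ∧ q)) holds; no prefix to check → satisfied.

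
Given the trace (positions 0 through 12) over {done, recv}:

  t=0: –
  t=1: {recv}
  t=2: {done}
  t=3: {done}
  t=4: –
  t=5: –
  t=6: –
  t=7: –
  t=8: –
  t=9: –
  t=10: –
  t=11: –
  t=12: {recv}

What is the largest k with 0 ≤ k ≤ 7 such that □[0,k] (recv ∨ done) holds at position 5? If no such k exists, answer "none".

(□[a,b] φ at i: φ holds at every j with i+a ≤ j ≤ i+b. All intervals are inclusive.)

(recv ∨ done) must hold from j=5 onward; find where it first fails.
  j=5: fails → no k works.

none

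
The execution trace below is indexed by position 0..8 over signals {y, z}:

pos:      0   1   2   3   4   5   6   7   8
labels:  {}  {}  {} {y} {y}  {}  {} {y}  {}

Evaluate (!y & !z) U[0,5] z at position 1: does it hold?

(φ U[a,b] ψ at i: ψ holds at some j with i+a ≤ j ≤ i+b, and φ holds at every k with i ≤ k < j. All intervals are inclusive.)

Does not hold

Need some j in [1,6] with z, and (!y & !z) at every k in [1,j-1].
  j=1: z false.
  j=2: z false.
  j=3: z false.
  j=4: z false.
  j=5: z false.
  j=6: z false.
No j in the window works → until fails.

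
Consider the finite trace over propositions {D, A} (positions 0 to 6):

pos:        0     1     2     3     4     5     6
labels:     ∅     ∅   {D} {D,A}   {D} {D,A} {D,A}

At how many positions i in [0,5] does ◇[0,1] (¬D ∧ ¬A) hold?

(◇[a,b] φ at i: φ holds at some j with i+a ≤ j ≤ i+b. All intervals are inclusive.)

2

Evaluate at each i in [0,5]:
  i=0: ✓ (witness j=0)
  i=1: ✓ (witness j=1)
  i=2: ✗ (none in [2,3])
  i=3: ✗ (none in [3,4])
  i=4: ✗ (none in [4,5])
  i=5: ✗ (none in [5,6])
Positions where it holds: {0, 1} → 2.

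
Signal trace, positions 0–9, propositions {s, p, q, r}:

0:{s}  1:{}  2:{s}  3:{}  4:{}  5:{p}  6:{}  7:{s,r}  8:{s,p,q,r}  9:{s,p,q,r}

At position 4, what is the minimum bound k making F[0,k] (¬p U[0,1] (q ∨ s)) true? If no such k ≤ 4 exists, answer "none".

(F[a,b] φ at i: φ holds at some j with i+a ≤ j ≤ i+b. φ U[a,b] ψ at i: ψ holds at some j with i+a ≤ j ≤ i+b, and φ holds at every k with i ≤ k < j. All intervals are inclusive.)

2

Scan j = 4,5,… for (¬p U[0,1] (q ∨ s)):
  j=4: fails
  j=5: fails
  j=6: holds
First hit at j=6, so smallest k = 6-4 = 2.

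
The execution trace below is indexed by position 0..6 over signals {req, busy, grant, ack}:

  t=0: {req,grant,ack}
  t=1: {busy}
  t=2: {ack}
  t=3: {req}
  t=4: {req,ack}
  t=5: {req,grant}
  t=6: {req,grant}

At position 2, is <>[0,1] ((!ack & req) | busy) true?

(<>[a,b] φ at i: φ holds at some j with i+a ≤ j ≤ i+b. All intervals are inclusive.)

Check ((!ack & req) | busy) at each j in [2,3]:
  j=2: false
  j=3: true
Found at j=3 → formula holds.

True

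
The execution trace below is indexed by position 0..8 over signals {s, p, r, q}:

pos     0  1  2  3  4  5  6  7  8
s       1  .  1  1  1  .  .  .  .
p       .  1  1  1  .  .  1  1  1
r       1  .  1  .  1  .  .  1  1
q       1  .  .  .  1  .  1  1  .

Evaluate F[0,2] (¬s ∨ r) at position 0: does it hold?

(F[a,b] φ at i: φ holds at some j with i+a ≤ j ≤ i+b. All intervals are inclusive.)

True

Check (¬s ∨ r) at each j in [0,2]:
  j=0: true
  j=1: true
  j=2: true
Found at j=0 → formula holds.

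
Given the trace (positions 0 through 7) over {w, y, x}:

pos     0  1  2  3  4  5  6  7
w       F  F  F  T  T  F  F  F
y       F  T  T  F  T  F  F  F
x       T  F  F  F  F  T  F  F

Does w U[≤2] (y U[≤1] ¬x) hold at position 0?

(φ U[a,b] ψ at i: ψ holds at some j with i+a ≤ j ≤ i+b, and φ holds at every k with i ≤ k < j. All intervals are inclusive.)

Need some j in [0,2] with (y U[≤1] ¬x), and w at every k in [0,j-1].
  j=0: (y U[≤1] ¬x) — fails.
  j=1: (y U[≤1] ¬x) holds, but w fails at k=0 → not this j.
  j=2: (y U[≤1] ¬x) holds, but w fails at k=0 → not this j.
No j in the window works → until fails.

No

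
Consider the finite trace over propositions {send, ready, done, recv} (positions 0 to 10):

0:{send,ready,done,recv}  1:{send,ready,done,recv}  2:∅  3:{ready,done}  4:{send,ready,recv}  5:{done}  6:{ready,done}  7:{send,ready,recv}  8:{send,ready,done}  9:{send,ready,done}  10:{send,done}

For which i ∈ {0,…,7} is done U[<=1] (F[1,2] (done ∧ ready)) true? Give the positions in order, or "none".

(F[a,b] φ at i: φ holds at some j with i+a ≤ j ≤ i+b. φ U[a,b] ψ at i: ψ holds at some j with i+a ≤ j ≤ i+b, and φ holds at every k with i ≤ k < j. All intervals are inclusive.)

0, 1, 2, 3, 4, 5, 6, 7

Evaluate at each i in [0,7]:
  i=0: ✓ (rhs at j=0)
  i=1: ✓ (rhs at j=1)
  i=2: ✓ (rhs at j=2)
  i=3: ✓ (rhs at j=4; lhs holds on [3,3])
  i=4: ✓ (rhs at j=4)
  i=5: ✓ (rhs at j=5)
  i=6: ✓ (rhs at j=6)
  i=7: ✓ (rhs at j=7)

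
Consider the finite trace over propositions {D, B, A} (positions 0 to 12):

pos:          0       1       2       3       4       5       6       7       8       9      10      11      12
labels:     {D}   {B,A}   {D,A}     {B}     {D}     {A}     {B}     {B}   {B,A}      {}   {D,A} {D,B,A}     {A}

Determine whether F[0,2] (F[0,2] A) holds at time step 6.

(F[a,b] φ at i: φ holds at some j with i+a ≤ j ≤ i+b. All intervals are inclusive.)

Check F[0,2] A at each j in [6,8]:
  j=6: holds (witness at 8)
  j=7: holds (witness at 8)
  j=8: holds (witness at 8)
Found at j=6 → formula holds.

Holds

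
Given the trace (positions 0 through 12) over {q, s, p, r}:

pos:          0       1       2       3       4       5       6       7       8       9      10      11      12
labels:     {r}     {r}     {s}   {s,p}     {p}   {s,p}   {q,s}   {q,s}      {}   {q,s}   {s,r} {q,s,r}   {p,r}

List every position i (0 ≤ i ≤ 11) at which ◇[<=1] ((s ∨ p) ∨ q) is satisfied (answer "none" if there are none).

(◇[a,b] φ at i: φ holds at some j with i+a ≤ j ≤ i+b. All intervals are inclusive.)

1, 2, 3, 4, 5, 6, 7, 8, 9, 10, 11

Evaluate at each i in [0,11]:
  i=0: ✗ (none in [0,1])
  i=1: ✓ (witness j=2)
  i=2: ✓ (witness j=2)
  i=3: ✓ (witness j=3)
  i=4: ✓ (witness j=4)
  i=5: ✓ (witness j=5)
  i=6: ✓ (witness j=6)
  i=7: ✓ (witness j=7)
  i=8: ✓ (witness j=9)
  i=9: ✓ (witness j=9)
  i=10: ✓ (witness j=10)
  i=11: ✓ (witness j=11)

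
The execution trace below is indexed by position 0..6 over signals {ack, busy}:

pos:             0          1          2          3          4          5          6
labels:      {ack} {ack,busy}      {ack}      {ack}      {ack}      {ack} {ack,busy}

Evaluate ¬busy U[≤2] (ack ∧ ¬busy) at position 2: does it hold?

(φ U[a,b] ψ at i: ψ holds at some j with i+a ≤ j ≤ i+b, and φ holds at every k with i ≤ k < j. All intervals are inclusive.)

True

Need some j in [2,4] with (ack ∧ ¬busy), and ¬busy at every k in [2,j-1].
  j=2: (ack ∧ ¬busy) holds; no prefix to check → satisfied.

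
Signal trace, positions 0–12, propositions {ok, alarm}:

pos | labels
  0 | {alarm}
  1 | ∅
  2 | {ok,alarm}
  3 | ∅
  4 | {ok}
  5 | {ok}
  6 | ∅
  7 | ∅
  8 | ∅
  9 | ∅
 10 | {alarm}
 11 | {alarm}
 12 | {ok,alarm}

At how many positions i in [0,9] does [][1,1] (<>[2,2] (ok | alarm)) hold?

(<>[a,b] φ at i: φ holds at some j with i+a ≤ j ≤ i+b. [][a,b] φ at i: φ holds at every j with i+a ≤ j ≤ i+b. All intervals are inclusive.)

5

Evaluate at each i in [0,9]:
  i=0: ✗ (fails at j=1)
  i=1: ✓ (all of [2,2])
  i=2: ✓ (all of [3,3])
  i=3: ✗ (fails at j=4)
  i=4: ✗ (fails at j=5)
  i=5: ✗ (fails at j=6)
  i=6: ✗ (fails at j=7)
  i=7: ✓ (all of [8,8])
  i=8: ✓ (all of [9,9])
  i=9: ✓ (all of [10,10])
Positions where it holds: {1, 2, 7, 8, 9} → 5.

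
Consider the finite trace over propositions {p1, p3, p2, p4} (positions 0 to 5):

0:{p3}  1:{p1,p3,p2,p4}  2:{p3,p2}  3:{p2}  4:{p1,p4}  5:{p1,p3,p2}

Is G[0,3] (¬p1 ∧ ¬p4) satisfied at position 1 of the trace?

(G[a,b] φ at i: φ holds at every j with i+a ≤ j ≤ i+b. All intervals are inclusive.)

Check (¬p1 ∧ ¬p4) at every j in [1,4]:
  j=1: false
  j=2: true
  j=3: true
  j=4: false
Fails at j=1 → formula fails.

False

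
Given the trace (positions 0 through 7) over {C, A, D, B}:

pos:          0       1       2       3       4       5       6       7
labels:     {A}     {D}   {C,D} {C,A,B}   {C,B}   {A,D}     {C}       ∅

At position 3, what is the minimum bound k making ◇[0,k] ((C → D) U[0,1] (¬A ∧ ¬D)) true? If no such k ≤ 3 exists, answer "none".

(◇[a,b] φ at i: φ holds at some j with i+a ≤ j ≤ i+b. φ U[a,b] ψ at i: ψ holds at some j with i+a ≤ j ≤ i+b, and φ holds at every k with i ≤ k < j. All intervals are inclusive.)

Scan j = 3,4,… for ((C → D) U[0,1] (¬A ∧ ¬D)):
  j=3: fails
  j=4: holds
First hit at j=4, so smallest k = 4-3 = 1.

1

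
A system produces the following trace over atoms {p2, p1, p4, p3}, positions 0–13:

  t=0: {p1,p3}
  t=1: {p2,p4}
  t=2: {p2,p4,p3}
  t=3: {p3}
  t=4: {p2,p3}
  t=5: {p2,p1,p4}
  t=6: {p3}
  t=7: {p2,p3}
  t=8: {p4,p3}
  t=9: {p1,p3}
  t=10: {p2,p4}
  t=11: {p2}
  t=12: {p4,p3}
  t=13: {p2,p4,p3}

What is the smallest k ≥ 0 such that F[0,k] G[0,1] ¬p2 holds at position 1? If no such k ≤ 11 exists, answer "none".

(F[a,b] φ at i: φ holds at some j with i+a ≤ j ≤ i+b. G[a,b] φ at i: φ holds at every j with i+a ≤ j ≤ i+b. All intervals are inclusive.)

7

Scan j = 1,2,… for G[0,1] ¬p2:
  j=1: fails
  j=2: fails
  j=3: fails
  j=4: fails
  j=5: fails
  j=6: fails
  j=7: fails
  j=8: holds
First hit at j=8, so smallest k = 8-1 = 7.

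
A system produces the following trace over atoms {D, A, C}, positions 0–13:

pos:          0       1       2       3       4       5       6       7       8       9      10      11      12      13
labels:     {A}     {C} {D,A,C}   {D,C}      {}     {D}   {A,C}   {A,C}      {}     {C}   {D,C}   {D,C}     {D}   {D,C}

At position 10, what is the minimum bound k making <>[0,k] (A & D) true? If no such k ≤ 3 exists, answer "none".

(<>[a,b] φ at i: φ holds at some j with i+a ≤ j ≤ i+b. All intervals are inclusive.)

Scan j = 10,11,… for (A & D):
  j=10: fails
  j=11: fails
  j=12: fails
  j=13: fails
No j in [10,13] satisfies it → none.

none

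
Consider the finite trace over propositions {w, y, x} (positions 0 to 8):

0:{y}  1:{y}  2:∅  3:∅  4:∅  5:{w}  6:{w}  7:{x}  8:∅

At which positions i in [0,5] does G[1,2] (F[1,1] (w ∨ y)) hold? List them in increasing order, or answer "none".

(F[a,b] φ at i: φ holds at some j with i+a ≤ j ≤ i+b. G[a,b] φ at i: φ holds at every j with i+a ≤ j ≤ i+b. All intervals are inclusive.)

3

Evaluate at each i in [0,5]:
  i=0: ✗ (fails at j=1)
  i=1: ✗ (fails at j=2)
  i=2: ✗ (fails at j=3)
  i=3: ✓ (all of [4,5])
  i=4: ✗ (fails at j=6)
  i=5: ✗ (fails at j=6)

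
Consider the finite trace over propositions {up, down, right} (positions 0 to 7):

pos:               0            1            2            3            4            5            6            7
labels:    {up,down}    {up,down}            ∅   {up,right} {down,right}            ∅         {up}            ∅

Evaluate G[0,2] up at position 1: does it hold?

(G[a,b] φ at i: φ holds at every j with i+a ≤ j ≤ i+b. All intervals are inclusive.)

Does not hold

Check up at every j in [1,3]:
  j=1: true
  j=2: false
  j=3: true
Fails at j=2 → formula fails.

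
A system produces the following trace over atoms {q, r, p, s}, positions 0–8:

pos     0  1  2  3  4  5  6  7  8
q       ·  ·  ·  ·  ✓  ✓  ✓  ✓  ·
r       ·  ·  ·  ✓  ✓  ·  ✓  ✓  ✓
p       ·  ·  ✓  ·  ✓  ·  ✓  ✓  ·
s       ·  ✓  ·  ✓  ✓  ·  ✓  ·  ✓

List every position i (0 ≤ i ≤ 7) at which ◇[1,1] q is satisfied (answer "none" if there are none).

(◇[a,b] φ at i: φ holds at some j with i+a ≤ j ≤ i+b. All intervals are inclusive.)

Evaluate at each i in [0,7]:
  i=0: ✗ (none in [1,1])
  i=1: ✗ (none in [2,2])
  i=2: ✗ (none in [3,3])
  i=3: ✓ (witness j=4)
  i=4: ✓ (witness j=5)
  i=5: ✓ (witness j=6)
  i=6: ✓ (witness j=7)
  i=7: ✗ (none in [8,8])

3, 4, 5, 6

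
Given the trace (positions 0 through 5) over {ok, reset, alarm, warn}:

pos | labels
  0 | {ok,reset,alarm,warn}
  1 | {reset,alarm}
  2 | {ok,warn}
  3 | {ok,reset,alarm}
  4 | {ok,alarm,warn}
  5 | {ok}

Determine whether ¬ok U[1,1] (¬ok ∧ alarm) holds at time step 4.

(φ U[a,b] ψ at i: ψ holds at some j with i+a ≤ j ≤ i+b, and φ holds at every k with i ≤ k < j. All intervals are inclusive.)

No

Need some j in [5,5] with (¬ok ∧ alarm), and ¬ok at every k in [4,j-1].
  j=5: (¬ok ∧ alarm) false.
No j in the window works → until fails.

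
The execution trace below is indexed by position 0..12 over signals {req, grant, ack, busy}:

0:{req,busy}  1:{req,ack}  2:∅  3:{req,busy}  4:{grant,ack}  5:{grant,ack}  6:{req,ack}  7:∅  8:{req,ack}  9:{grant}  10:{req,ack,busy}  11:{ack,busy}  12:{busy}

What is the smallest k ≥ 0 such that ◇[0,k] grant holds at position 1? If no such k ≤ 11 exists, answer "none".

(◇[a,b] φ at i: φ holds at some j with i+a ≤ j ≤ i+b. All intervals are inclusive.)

Scan j = 1,2,… for grant:
  j=1: fails
  j=2: fails
  j=3: fails
  j=4: holds
First hit at j=4, so smallest k = 4-1 = 3.

3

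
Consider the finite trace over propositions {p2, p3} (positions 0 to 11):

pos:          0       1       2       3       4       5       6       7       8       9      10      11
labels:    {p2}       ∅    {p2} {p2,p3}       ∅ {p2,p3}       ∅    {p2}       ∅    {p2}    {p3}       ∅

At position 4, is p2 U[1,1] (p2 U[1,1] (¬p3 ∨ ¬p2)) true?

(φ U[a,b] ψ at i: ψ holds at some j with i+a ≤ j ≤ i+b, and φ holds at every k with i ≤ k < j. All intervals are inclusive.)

Need some j in [5,5] with (p2 U[1,1] (¬p3 ∨ ¬p2)), and p2 at every k in [4,j-1].
  j=5: (p2 U[1,1] (¬p3 ∨ ¬p2)) holds, but p2 fails at k=4 → not this j.
No j in the window works → until fails.

False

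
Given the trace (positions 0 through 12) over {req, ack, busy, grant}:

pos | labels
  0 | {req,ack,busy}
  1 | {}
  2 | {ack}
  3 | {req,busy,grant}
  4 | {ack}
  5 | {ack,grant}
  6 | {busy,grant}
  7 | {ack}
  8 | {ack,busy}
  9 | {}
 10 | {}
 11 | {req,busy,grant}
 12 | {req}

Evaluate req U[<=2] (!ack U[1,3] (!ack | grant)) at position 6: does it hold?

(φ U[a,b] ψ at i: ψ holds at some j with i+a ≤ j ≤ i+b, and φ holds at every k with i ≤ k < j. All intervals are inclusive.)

Need some j in [6,8] with (!ack U[1,3] (!ack | grant)), and req at every k in [6,j-1].
  j=6: (!ack U[1,3] (!ack | grant)) — fails.
  j=7: (!ack U[1,3] (!ack | grant)) — fails.
  j=8: (!ack U[1,3] (!ack | grant)) — fails.
No j in the window works → until fails.

False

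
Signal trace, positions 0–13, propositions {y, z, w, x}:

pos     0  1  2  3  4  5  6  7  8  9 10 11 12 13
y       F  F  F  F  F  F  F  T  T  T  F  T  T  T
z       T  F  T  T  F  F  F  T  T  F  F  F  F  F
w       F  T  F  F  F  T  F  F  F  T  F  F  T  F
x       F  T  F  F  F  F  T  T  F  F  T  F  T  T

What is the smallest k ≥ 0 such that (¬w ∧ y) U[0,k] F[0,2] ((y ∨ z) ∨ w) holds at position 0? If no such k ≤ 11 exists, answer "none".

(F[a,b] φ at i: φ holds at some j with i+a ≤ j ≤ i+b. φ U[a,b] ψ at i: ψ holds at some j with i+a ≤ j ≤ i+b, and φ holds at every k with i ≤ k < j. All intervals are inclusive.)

Need earliest j ≥ 0 with F[0,2] ((y ∨ z) ∨ w), and (¬w ∧ y) at every k in [0,j-1].
  j=0: rhs holds (empty prefix). k = 0.

0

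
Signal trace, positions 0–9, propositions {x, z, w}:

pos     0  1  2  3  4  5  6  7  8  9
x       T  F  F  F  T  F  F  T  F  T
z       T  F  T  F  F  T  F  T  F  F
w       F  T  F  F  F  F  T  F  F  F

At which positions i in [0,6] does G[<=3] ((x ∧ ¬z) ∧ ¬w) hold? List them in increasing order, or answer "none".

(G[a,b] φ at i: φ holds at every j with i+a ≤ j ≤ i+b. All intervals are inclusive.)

Evaluate at each i in [0,6]:
  i=0: ✗ (fails at j=0)
  i=1: ✗ (fails at j=1)
  i=2: ✗ (fails at j=2)
  i=3: ✗ (fails at j=3)
  i=4: ✗ (fails at j=5)
  i=5: ✗ (fails at j=5)
  i=6: ✗ (fails at j=6)

none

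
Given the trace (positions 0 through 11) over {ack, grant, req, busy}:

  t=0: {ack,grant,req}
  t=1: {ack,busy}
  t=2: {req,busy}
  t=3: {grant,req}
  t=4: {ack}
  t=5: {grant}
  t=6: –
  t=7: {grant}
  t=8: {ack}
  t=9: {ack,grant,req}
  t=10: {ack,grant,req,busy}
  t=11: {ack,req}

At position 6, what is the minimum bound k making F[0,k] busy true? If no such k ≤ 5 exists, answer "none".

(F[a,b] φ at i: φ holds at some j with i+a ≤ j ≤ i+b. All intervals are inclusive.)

4

Scan j = 6,7,… for busy:
  j=6: fails
  j=7: fails
  j=8: fails
  j=9: fails
  j=10: holds
First hit at j=10, so smallest k = 10-6 = 4.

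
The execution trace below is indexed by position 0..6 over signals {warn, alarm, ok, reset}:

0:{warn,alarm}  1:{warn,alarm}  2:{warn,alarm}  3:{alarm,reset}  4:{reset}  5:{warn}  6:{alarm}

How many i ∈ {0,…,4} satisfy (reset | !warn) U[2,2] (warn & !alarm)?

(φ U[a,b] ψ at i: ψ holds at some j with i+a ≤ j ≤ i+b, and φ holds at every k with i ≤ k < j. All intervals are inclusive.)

1

Evaluate at each i in [0,4]:
  i=0: ✗ (no rhs in [2,2])
  i=1: ✗ (no rhs in [3,3])
  i=2: ✗ (no rhs in [4,4])
  i=3: ✓ (rhs at j=5; lhs holds on [3,4])
  i=4: ✗ (no rhs in [6,6])
Positions where it holds: {3} → 1.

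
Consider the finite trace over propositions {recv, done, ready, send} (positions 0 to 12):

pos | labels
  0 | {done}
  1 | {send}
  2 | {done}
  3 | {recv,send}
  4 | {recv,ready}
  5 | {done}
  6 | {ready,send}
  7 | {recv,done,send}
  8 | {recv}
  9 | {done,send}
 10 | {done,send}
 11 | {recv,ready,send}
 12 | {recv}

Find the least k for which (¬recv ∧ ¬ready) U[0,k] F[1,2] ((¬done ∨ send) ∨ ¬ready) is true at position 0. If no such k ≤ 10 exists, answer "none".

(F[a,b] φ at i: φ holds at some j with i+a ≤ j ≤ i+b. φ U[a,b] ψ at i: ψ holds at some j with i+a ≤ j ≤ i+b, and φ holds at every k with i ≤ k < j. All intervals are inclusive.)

Need earliest j ≥ 0 with F[1,2] ((¬done ∨ send) ∨ ¬ready), and (¬recv ∧ ¬ready) at every k in [0,j-1].
  j=0: rhs holds (empty prefix). k = 0.

0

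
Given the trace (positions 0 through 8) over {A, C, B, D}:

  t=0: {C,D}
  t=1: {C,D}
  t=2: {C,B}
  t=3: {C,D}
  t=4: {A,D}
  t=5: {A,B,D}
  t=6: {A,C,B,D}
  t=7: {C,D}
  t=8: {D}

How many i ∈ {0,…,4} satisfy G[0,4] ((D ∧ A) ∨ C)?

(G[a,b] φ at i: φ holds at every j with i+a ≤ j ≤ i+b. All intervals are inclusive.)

Evaluate at each i in [0,4]:
  i=0: ✓ (all of [0,4])
  i=1: ✓ (all of [1,5])
  i=2: ✓ (all of [2,6])
  i=3: ✓ (all of [3,7])
  i=4: ✗ (fails at j=8)
Positions where it holds: {0, 1, 2, 3} → 4.

4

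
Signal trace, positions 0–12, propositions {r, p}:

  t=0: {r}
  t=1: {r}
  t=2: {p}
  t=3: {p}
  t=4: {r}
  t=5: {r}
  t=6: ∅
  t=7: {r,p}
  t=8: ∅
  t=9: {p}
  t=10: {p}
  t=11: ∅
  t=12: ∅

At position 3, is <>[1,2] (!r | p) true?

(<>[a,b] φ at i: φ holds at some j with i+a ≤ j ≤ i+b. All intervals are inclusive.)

Check (!r | p) at each j in [4,5]:
  j=4: false
  j=5: false
No position in the window satisfies it → formula fails.

Does not hold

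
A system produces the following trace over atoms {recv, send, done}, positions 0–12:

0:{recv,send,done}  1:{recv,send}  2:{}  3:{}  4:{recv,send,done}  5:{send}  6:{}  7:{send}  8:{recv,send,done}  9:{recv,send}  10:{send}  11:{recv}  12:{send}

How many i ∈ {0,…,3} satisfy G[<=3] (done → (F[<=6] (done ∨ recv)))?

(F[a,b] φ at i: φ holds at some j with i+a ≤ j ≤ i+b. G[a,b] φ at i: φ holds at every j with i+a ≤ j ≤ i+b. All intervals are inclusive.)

Evaluate at each i in [0,3]:
  i=0: ✓ (all of [0,3])
  i=1: ✓ (all of [1,4])
  i=2: ✓ (all of [2,5])
  i=3: ✓ (all of [3,6])
Positions where it holds: {0, 1, 2, 3} → 4.

4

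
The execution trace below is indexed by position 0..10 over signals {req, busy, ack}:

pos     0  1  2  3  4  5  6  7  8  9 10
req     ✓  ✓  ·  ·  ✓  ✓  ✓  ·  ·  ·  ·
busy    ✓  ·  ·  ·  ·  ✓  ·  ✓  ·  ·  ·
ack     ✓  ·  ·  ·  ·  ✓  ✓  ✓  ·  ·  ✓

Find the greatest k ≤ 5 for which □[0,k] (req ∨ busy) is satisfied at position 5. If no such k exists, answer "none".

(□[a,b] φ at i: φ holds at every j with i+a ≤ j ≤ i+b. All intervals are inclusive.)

(req ∨ busy) must hold from j=5 onward; find where it first fails.
  j=5: holds
  j=6: holds
  j=7: holds
  j=8: fails
Holds on [5,7], so largest k = 2.

2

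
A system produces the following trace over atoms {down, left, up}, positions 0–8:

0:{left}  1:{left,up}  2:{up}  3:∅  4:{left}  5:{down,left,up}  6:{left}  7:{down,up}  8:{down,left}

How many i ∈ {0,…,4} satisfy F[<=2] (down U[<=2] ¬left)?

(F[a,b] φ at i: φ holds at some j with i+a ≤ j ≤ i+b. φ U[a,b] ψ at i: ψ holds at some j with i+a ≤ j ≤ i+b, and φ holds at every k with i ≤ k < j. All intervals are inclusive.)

4

Evaluate at each i in [0,4]:
  i=0: ✓ (witness j=2)
  i=1: ✓ (witness j=2)
  i=2: ✓ (witness j=2)
  i=3: ✓ (witness j=3)
  i=4: ✗ (none in [4,6])
Positions where it holds: {0, 1, 2, 3} → 4.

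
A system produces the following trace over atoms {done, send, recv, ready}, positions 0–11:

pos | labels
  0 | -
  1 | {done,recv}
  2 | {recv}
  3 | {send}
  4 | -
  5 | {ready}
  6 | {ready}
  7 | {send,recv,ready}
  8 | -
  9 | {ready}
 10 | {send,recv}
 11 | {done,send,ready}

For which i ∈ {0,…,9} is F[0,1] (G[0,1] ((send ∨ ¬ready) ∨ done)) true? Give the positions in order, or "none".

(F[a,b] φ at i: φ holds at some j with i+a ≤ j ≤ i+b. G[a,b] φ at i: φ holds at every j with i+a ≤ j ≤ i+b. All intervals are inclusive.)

Evaluate at each i in [0,9]:
  i=0: ✓ (witness j=0)
  i=1: ✓ (witness j=1)
  i=2: ✓ (witness j=2)
  i=3: ✓ (witness j=3)
  i=4: ✗ (none in [4,5])
  i=5: ✗ (none in [5,6])
  i=6: ✓ (witness j=7)
  i=7: ✓ (witness j=7)
  i=8: ✗ (none in [8,9])
  i=9: ✓ (witness j=10)

0, 1, 2, 3, 6, 7, 9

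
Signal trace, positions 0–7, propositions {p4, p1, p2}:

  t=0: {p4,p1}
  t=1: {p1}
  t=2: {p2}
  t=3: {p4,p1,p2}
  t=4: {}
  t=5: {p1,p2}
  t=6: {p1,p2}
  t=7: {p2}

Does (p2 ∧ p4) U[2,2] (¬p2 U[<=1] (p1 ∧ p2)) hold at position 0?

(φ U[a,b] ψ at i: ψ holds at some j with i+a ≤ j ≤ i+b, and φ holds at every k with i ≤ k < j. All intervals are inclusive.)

False

Need some j in [2,2] with (¬p2 U[<=1] (p1 ∧ p2)), and (p2 ∧ p4) at every k in [0,j-1].
  j=2: (¬p2 U[<=1] (p1 ∧ p2)) — fails.
No j in the window works → until fails.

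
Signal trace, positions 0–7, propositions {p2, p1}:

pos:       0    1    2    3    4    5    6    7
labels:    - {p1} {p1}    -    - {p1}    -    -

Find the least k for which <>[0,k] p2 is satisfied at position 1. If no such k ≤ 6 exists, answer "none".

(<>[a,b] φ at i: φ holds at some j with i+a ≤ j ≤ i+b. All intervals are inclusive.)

none

Scan j = 1,2,… for p2:
  j=1: fails
  j=2: fails
  j=3: fails
  j=4: fails
  j=5: fails
  j=6: fails
  j=7: fails
No j in [1,7] satisfies it → none.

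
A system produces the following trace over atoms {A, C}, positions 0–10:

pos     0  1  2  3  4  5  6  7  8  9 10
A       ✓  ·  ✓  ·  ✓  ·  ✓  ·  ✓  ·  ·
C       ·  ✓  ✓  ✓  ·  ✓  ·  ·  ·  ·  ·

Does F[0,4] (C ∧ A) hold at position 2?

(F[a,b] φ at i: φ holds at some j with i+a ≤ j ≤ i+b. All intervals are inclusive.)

Check (C ∧ A) at each j in [2,6]:
  j=2: true
  j=3: false
  j=4: false
  j=5: false
  j=6: false
Found at j=2 → formula holds.

Yes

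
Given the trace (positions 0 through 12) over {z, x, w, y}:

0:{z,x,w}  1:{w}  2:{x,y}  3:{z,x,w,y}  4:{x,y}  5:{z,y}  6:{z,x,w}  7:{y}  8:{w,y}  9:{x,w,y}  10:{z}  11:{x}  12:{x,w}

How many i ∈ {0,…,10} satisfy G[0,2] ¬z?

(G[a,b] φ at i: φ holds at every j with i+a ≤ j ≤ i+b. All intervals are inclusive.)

1

Evaluate at each i in [0,10]:
  i=0: ✗ (fails at j=0)
  i=1: ✗ (fails at j=3)
  i=2: ✗ (fails at j=3)
  i=3: ✗ (fails at j=3)
  i=4: ✗ (fails at j=5)
  i=5: ✗ (fails at j=5)
  i=6: ✗ (fails at j=6)
  i=7: ✓ (all of [7,9])
  i=8: ✗ (fails at j=10)
  i=9: ✗ (fails at j=10)
  i=10: ✗ (fails at j=10)
Positions where it holds: {7} → 1.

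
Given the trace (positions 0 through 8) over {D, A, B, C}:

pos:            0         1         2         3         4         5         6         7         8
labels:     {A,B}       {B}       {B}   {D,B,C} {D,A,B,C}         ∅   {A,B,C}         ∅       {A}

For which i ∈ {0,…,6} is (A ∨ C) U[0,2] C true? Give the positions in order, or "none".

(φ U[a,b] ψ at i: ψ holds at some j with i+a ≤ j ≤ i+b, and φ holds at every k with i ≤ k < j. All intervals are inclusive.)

3, 4, 6

Evaluate at each i in [0,6]:
  i=0: ✗ (no rhs in [0,2])
  i=1: ✗ (lhs fails at k=1 before rhs at j=3)
  i=2: ✗ (lhs fails at k=2 before rhs at j=3)
  i=3: ✓ (rhs at j=3)
  i=4: ✓ (rhs at j=4)
  i=5: ✗ (lhs fails at k=5 before rhs at j=6)
  i=6: ✓ (rhs at j=6)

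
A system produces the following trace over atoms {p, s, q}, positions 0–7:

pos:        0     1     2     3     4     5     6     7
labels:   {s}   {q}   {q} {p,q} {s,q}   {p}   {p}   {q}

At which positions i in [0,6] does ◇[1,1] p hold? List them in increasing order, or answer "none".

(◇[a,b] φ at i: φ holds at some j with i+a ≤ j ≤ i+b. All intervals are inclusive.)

2, 4, 5

Evaluate at each i in [0,6]:
  i=0: ✗ (none in [1,1])
  i=1: ✗ (none in [2,2])
  i=2: ✓ (witness j=3)
  i=3: ✗ (none in [4,4])
  i=4: ✓ (witness j=5)
  i=5: ✓ (witness j=6)
  i=6: ✗ (none in [7,7])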